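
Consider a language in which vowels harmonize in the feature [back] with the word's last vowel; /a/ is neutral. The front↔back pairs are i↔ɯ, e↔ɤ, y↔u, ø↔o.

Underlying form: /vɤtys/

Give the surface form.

[vetys]

/ɤ/ harmonizes with /y/ ([-back]) → [e]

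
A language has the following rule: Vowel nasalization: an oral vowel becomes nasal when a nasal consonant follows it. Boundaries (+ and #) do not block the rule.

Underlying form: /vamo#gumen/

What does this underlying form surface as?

/a/ before nasal /m/ → [ã]
/u/ before nasal /m/ → [ũ]
/e/ before nasal /n/ → [ẽ]

[vãmo#gũmẽn]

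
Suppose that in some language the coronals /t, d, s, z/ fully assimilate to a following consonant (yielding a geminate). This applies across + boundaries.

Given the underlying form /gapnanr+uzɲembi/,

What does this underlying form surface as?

/z/ before /ɲ/ → [ɲ] (total assimilation)

[gapnanr+uɲɲembi]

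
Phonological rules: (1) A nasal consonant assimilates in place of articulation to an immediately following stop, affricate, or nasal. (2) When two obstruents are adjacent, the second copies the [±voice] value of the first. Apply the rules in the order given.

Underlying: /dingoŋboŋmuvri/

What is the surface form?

[diŋgombommuvri]

Rule 1: /n/ before /g/ (velar) → [ŋ]
Rule 1: /ŋ/ before /b/ (labial) → [m]
Rule 1: /ŋ/ before /m/ (labial) → [m]
After rule 1: diŋgombommuvri
Rule 2: no segment meets the rule's conditions; no change.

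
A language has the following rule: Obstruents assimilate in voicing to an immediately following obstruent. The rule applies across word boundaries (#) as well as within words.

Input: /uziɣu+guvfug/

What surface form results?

/v/ before /f/ (voiceless) → [f]

[uziɣu+guffug]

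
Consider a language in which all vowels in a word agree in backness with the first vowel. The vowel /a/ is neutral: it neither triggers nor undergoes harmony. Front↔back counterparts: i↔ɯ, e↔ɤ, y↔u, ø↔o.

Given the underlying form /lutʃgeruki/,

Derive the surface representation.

[lutʃgɤrukɯ]

/e/ harmonizes with /u/ ([+back]) → [ɤ]
/i/ harmonizes with /u/ ([+back]) → [ɯ]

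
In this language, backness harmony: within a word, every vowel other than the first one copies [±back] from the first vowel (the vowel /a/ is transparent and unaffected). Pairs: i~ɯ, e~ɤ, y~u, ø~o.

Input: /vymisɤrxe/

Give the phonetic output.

/ɤ/ harmonizes with /y/ ([-back]) → [e]

[vymiserxe]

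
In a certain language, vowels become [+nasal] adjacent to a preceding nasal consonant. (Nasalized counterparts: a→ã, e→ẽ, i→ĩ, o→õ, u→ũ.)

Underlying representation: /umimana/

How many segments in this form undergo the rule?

/i/ after nasal /m/ → [ĩ]
/a/ after nasal /m/ → [ã]
/a/ after nasal /n/ → [ã]
3 segments change.

3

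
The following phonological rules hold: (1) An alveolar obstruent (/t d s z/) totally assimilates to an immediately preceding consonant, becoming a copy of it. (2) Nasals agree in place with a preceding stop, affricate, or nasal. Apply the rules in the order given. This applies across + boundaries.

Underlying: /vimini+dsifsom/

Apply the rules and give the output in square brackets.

[vimini+ddiffom]

Rule 1: /s/ after /d/ → [d] (total assimilation)
Rule 1: /s/ after /f/ → [f] (total assimilation)
After rule 1: vimini+ddiffom
Rule 2: no segment meets the rule's conditions; no change.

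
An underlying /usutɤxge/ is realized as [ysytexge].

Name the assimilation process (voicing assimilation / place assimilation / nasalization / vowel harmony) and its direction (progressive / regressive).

/u/→[y] /u/→[y] /ɤ/→[e].
Vowels agree with the last vowel, so the harmony is regressive.

vowel harmony, regressive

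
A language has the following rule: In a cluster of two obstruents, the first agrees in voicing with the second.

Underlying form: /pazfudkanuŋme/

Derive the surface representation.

/z/ before /f/ (voiceless) → [s]
/d/ before /k/ (voiceless) → [t]

[pasfutkanuŋme]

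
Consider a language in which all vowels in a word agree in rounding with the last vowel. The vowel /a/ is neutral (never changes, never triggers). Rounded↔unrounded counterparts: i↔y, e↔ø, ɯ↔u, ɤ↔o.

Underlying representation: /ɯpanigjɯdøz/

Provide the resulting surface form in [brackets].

[upanygjudøz]

/ɯ/ harmonizes with /ø/ ([+round]) → [u]
/i/ harmonizes with /ø/ ([+round]) → [y]
/ɯ/ harmonizes with /ø/ ([+round]) → [u]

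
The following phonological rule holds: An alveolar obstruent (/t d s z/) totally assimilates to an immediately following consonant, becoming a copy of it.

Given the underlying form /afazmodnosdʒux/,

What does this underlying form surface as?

[afammonnodʒdʒux]

/z/ before /m/ → [m] (total assimilation)
/d/ before /n/ → [n] (total assimilation)
/s/ before /dʒ/ → [dʒ] (total assimilation)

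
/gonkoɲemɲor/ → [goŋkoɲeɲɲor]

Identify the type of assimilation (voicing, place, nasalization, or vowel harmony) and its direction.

place assimilation, regressive

/n/→[ŋ] /m/→[ɲ].
Each target copies a feature from the following segment, so the direction is regressive.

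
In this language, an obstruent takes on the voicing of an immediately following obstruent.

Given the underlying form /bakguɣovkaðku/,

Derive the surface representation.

[bagguɣofkaθku]

/k/ before /g/ (voiced) → [g]
/v/ before /k/ (voiceless) → [f]
/ð/ before /k/ (voiceless) → [θ]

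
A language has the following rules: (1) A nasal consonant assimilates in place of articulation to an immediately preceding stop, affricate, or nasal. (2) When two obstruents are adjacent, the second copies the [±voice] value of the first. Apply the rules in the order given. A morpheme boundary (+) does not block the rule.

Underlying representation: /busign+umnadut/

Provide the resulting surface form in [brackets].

Rule 1: /n/ after /g/ (velar) → [ŋ]
Rule 1: /n/ after /m/ (labial) → [m]
After rule 1: busigŋ+ummadut
Rule 2: no segment meets the rule's conditions; no change.

[busigŋ+ummadut]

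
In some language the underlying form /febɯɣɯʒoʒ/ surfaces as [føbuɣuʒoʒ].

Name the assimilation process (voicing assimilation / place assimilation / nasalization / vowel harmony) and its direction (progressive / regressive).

/e/→[ø] /ɯ/→[u] /ɯ/→[u].
Vowels agree with the last vowel, so the harmony is regressive.

vowel harmony, regressive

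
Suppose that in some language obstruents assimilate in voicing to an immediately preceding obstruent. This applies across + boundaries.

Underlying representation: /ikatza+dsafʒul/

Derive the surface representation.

[ikatsa+dzafʃul]

/z/ after /t/ (voiceless) → [s]
/s/ after /d/ (voiced) → [z]
/ʒ/ after /f/ (voiceless) → [ʃ]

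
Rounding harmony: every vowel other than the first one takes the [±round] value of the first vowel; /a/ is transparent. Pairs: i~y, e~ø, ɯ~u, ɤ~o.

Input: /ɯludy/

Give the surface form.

/u/ harmonizes with /ɯ/ ([-round]) → [ɯ]
/y/ harmonizes with /ɯ/ ([-round]) → [i]

[ɯlɯdi]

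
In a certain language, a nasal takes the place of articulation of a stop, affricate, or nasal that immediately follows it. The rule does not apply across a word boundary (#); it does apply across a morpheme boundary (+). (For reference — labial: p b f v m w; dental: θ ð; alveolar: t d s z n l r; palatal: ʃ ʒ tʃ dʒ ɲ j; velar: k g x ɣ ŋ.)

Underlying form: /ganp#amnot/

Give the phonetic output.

[gamp#annot]

/n/ before /p/ (labial) → [m]
/m/ before /n/ (alveolar) → [n]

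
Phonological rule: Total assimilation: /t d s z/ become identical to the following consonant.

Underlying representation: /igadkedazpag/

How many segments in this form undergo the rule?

2

/d/ before /k/ → [k] (total assimilation)
/z/ before /p/ → [p] (total assimilation)
2 segments change.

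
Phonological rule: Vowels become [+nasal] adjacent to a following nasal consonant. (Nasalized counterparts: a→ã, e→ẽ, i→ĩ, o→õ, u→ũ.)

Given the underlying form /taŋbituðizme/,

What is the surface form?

/a/ before nasal /ŋ/ → [ã]

[tãŋbituðizme]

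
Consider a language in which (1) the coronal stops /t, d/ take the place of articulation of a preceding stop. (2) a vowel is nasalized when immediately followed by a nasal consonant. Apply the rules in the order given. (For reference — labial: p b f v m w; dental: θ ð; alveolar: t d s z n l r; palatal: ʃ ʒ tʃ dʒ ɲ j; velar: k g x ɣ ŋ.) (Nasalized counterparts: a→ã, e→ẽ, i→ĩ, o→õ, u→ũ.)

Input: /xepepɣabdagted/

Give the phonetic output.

[xepepɣabbagked]

Rule 1: /d/ after /b/ (labial) → [b]
Rule 1: /t/ after /g/ (velar) → [k]
After rule 1: xepepɣabbagked
Rule 2: no segment meets the rule's conditions; no change.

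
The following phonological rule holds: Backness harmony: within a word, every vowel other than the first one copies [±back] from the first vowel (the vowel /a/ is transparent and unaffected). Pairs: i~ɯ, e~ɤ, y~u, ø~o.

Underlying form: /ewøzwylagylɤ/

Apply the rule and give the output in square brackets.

/ɤ/ harmonizes with /e/ ([-back]) → [e]

[ewøzwylagyle]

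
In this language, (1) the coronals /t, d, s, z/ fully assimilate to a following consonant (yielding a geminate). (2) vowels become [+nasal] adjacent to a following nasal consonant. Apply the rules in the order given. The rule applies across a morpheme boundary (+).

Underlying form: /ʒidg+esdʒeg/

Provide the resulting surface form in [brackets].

[ʒigg+edʒdʒeg]

Rule 1: /d/ before /g/ → [g] (total assimilation)
Rule 1: /s/ before /dʒ/ → [dʒ] (total assimilation)
After rule 1: ʒigg+edʒdʒeg
Rule 2: no segment meets the rule's conditions; no change.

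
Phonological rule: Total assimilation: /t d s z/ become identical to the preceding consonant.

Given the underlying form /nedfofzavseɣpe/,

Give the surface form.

/z/ after /f/ → [f] (total assimilation)
/s/ after /v/ → [v] (total assimilation)

[nedfoffavveɣpe]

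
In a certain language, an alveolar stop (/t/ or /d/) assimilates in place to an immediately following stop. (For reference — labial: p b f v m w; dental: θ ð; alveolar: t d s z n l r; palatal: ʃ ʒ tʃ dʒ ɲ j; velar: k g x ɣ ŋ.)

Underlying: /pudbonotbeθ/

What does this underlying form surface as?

[pubbonopbeθ]

/d/ before /b/ (labial) → [b]
/t/ before /b/ (labial) → [p]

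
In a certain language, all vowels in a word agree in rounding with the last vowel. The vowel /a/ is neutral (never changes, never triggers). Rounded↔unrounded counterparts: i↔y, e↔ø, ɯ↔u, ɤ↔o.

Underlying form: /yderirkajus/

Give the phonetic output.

/e/ harmonizes with /u/ ([+round]) → [ø]
/i/ harmonizes with /u/ ([+round]) → [y]

[ydøryrkajus]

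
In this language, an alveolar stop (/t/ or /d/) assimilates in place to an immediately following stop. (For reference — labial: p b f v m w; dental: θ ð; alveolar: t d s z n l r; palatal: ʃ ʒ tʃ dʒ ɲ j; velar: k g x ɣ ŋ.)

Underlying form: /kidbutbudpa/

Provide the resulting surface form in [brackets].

/d/ before /b/ (labial) → [b]
/t/ before /b/ (labial) → [p]
/d/ before /p/ (labial) → [b]

[kibbupbubpa]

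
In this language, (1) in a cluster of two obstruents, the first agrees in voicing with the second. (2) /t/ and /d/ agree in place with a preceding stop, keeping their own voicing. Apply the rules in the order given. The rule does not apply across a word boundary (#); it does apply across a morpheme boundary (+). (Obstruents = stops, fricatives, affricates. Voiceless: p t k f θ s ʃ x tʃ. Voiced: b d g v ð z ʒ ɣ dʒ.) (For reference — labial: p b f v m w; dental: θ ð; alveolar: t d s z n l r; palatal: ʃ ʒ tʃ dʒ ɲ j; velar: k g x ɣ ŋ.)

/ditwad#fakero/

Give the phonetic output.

Rule 1: no segment meets the rule's conditions; no change.
After rule 1: ditwad#fakero
Rule 2: no segment meets the rule's conditions; no change.

[ditwad#fakero]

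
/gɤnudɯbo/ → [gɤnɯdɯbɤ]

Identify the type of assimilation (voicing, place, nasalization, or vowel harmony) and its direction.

vowel harmony, progressive

/u/→[ɯ] /o/→[ɤ].
Vowels agree with the first vowel, so the harmony is progressive.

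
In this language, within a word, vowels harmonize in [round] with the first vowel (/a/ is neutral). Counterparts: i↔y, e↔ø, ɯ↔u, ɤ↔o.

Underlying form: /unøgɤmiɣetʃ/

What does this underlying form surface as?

/ɤ/ harmonizes with /u/ ([+round]) → [o]
/i/ harmonizes with /u/ ([+round]) → [y]
/e/ harmonizes with /u/ ([+round]) → [ø]

[unøgomyɣøtʃ]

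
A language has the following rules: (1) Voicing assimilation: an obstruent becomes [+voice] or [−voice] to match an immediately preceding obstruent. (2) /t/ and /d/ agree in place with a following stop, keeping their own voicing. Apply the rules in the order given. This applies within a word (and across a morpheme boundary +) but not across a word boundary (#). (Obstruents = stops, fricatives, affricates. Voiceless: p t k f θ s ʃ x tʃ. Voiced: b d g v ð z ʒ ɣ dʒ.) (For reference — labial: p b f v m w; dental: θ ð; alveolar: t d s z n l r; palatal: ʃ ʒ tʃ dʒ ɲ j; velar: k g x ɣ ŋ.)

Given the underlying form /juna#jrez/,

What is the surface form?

[juna#jrez]

Rule 1: no segment meets the rule's conditions; no change.
After rule 1: juna#jrez
Rule 2: no segment meets the rule's conditions; no change.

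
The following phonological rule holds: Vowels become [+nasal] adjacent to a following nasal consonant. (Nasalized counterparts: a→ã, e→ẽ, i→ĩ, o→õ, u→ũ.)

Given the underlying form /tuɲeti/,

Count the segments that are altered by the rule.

1

/u/ before nasal /ɲ/ → [ũ]
1 segment changes.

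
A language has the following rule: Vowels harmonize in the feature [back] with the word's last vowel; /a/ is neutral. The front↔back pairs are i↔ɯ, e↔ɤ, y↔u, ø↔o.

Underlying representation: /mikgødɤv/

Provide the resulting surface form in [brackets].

[mɯkgodɤv]

/i/ harmonizes with /ɤ/ ([+back]) → [ɯ]
/ø/ harmonizes with /ɤ/ ([+back]) → [o]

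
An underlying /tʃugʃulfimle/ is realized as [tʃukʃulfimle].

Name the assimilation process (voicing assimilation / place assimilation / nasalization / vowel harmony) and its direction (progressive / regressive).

/g/→[k].
Each target copies a feature from the following segment, so the direction is regressive.

voicing assimilation, regressive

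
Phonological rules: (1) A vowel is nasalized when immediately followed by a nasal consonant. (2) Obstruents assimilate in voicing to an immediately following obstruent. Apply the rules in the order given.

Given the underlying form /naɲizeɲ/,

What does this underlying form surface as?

Rule 1: /a/ before nasal /ɲ/ → [ã]
Rule 1: /e/ before nasal /ɲ/ → [ẽ]
After rule 1: nãɲizẽɲ
Rule 2: no segment meets the rule's conditions; no change.

[nãɲizẽɲ]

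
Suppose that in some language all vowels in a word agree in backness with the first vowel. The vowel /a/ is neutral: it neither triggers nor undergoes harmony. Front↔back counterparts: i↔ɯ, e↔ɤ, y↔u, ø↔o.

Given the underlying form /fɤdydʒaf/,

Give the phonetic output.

/y/ harmonizes with /ɤ/ ([+back]) → [u]

[fɤdudʒaf]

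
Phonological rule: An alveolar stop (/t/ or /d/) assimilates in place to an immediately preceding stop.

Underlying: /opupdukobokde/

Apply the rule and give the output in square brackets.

[opupbukobokge]

/d/ after /p/ (labial) → [b]
/d/ after /k/ (velar) → [g]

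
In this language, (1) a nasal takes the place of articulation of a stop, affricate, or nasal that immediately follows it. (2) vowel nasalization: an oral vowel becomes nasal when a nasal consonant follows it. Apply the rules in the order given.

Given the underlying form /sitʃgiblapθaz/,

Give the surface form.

Rule 1: no segment meets the rule's conditions; no change.
After rule 1: sitʃgiblapθaz
Rule 2: no segment meets the rule's conditions; no change.

[sitʃgiblapθaz]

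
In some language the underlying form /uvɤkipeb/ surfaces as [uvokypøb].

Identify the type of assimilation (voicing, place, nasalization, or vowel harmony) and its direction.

/ɤ/→[o] /i/→[y] /e/→[ø].
Vowels agree with the first vowel, so the harmony is progressive.

vowel harmony, progressive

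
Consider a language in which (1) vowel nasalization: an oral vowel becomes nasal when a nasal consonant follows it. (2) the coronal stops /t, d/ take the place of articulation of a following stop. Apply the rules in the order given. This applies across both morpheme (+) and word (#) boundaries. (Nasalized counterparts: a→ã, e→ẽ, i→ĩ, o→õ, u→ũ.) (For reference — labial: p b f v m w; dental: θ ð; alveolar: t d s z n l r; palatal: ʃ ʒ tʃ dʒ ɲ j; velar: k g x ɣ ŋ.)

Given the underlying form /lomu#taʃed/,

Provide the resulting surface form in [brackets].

[lõmu#taʃed]

Rule 1: /o/ before nasal /m/ → [õ]
After rule 1: lõmu#taʃed
Rule 2: no segment meets the rule's conditions; no change.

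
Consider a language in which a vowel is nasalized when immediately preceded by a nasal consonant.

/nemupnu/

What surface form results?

/e/ after nasal /n/ → [ẽ]
/u/ after nasal /m/ → [ũ]
/u/ after nasal /n/ → [ũ]

[nẽmũpnũ]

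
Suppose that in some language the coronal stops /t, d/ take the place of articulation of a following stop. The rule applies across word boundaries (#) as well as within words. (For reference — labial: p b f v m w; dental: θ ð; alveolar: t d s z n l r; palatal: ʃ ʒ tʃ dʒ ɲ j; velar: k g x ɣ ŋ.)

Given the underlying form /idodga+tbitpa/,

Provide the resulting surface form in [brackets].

/d/ before /g/ (velar) → [g]
/t/ before /b/ (labial) → [p]
/t/ before /p/ (labial) → [p]

[idogga+pbippa]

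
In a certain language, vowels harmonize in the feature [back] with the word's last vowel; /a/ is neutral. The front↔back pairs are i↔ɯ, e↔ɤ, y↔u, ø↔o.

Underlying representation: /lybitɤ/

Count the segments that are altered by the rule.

2

/y/ harmonizes with /ɤ/ ([+back]) → [u]
/i/ harmonizes with /ɤ/ ([+back]) → [ɯ]
2 segments change.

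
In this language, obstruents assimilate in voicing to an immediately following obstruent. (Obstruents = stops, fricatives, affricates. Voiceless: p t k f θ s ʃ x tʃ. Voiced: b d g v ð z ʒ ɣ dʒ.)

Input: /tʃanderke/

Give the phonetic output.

no segment meets the rule's conditions; no change.

[tʃanderke]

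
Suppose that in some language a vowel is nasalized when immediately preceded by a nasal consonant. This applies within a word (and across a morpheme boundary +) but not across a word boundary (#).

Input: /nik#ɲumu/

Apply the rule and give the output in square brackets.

/i/ after nasal /n/ → [ĩ]
/u/ after nasal /ɲ/ → [ũ]
/u/ after nasal /m/ → [ũ]

[nĩk#ɲũmũ]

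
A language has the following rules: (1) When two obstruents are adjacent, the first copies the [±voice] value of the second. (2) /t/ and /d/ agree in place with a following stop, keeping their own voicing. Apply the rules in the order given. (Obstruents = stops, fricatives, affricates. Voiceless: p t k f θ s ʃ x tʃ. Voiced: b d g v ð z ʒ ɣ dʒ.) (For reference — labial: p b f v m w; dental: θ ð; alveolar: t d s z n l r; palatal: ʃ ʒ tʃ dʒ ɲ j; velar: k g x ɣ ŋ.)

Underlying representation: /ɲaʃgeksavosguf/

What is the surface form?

[ɲaʒgeksavozguf]

Rule 1: /ʃ/ before /g/ (voiced) → [ʒ]
Rule 1: /s/ before /g/ (voiced) → [z]
After rule 1: ɲaʒgeksavozguf
Rule 2: no segment meets the rule's conditions; no change.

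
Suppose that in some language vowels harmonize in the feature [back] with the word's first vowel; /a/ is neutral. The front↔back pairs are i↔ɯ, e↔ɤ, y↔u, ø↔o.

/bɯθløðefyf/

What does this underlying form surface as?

/ø/ harmonizes with /ɯ/ ([+back]) → [o]
/e/ harmonizes with /ɯ/ ([+back]) → [ɤ]
/y/ harmonizes with /ɯ/ ([+back]) → [u]

[bɯθloðɤfuf]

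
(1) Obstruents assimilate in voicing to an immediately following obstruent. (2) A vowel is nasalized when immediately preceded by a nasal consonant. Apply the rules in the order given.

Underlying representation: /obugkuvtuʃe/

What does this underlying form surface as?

Rule 1: /g/ before /k/ (voiceless) → [k]
Rule 1: /v/ before /t/ (voiceless) → [f]
After rule 1: obukkuftuʃe
Rule 2: no segment meets the rule's conditions; no change.

[obukkuftuʃe]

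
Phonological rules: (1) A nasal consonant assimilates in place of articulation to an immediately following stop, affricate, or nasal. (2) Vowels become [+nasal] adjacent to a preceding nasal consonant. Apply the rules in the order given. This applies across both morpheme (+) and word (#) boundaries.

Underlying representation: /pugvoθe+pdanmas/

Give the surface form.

[pugvoθe+pdammãs]

Rule 1: /n/ before /m/ (labial) → [m]
After rule 1: pugvoθe+pdammas
Rule 2: /a/ after nasal /m/ → [ã]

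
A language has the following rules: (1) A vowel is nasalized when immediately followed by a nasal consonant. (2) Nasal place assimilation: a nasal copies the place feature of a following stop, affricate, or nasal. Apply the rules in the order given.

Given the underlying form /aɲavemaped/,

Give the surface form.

[ãɲavẽmaped]

Rule 1: /a/ before nasal /ɲ/ → [ã]
Rule 1: /e/ before nasal /m/ → [ẽ]
After rule 1: ãɲavẽmaped
Rule 2: no segment meets the rule's conditions; no change.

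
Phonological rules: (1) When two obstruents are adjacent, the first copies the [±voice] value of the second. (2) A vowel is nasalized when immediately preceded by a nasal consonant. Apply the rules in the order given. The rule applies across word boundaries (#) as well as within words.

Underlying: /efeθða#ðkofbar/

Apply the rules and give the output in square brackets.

[efeðða#θkovbar]

Rule 1: /θ/ before /ð/ (voiced) → [ð]
Rule 1: /ð/ before /k/ (voiceless) → [θ]
Rule 1: /f/ before /b/ (voiced) → [v]
After rule 1: efeðða#θkovbar
Rule 2: no segment meets the rule's conditions; no change.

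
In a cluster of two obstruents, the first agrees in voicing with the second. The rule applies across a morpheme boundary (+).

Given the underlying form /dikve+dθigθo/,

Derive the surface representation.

[digve+tθikθo]

/k/ before /v/ (voiced) → [g]
/d/ before /θ/ (voiceless) → [t]
/g/ before /θ/ (voiceless) → [k]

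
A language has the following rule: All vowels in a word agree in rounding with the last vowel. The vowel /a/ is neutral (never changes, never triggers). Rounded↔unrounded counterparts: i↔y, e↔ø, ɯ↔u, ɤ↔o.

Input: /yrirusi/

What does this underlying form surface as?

/y/ harmonizes with /i/ ([-round]) → [i]
/u/ harmonizes with /i/ ([-round]) → [ɯ]

[irirɯsi]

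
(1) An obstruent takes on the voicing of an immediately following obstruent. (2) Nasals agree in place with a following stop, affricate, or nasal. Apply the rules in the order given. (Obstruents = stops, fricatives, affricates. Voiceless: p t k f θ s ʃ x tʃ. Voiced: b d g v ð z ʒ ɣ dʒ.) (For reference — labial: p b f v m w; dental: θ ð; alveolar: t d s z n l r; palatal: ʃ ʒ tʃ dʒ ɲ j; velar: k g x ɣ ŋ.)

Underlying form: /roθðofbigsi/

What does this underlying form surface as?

[roððovbiksi]

Rule 1: /θ/ before /ð/ (voiced) → [ð]
Rule 1: /f/ before /b/ (voiced) → [v]
Rule 1: /g/ before /s/ (voiceless) → [k]
After rule 1: roððovbiksi
Rule 2: no segment meets the rule's conditions; no change.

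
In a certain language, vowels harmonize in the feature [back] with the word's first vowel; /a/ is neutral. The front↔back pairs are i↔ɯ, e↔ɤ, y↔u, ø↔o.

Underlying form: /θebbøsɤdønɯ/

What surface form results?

[θebbøsedøni]

/ɤ/ harmonizes with /e/ ([-back]) → [e]
/ɯ/ harmonizes with /e/ ([-back]) → [i]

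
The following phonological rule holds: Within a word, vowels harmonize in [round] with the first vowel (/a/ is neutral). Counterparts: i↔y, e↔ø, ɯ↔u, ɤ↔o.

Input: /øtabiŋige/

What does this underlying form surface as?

/i/ harmonizes with /ø/ ([+round]) → [y]
/i/ harmonizes with /ø/ ([+round]) → [y]
/e/ harmonizes with /ø/ ([+round]) → [ø]

[øtabyŋygø]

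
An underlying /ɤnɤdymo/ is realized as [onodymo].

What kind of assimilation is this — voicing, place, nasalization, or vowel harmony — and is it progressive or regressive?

/ɤ/→[o] /ɤ/→[o].
Vowels agree with the last vowel, so the harmony is regressive.

vowel harmony, regressive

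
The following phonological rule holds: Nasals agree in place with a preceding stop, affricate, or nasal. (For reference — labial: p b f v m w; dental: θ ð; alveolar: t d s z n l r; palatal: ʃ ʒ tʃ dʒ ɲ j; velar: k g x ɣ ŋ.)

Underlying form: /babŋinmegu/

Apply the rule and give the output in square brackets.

[babminnegu]

/ŋ/ after /b/ (labial) → [m]
/m/ after /n/ (alveolar) → [n]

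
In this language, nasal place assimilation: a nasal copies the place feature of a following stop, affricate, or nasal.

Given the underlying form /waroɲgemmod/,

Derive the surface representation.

[waroŋgemmod]

/ɲ/ before /g/ (velar) → [ŋ]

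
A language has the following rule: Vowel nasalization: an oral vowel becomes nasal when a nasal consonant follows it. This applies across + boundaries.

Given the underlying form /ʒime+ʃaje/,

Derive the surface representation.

/i/ before nasal /m/ → [ĩ]

[ʒĩme+ʃaje]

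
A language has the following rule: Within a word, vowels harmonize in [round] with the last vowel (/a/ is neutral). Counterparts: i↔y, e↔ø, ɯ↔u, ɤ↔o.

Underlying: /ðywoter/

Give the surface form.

/y/ harmonizes with /e/ ([-round]) → [i]
/o/ harmonizes with /e/ ([-round]) → [ɤ]

[ðiwɤter]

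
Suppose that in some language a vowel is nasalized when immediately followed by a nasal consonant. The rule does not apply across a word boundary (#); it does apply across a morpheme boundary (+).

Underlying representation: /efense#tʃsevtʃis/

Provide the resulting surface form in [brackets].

[efẽnse#tʃsevtʃis]

/e/ before nasal /n/ → [ẽ]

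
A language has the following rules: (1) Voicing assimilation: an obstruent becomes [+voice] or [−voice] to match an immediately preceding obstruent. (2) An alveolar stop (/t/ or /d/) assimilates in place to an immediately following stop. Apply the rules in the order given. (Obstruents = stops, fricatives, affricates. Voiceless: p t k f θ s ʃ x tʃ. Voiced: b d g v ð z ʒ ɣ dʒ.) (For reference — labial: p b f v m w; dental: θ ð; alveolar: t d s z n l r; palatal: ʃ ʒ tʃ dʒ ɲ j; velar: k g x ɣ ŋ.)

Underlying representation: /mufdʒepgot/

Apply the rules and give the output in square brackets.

[muftʃepkot]

Rule 1: /dʒ/ after /f/ (voiceless) → [tʃ]
Rule 1: /g/ after /p/ (voiceless) → [k]
After rule 1: muftʃepkot
Rule 2: no segment meets the rule's conditions; no change.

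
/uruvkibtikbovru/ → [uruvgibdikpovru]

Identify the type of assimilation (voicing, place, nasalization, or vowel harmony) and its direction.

voicing assimilation, progressive

/k/→[g] /t/→[d] /b/→[p].
Each target copies a feature from the preceding segment, so the direction is progressive.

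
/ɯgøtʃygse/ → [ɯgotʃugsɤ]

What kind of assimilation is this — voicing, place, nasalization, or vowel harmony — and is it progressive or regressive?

/ø/→[o] /y/→[u] /e/→[ɤ].
Vowels agree with the first vowel, so the harmony is progressive.

vowel harmony, progressive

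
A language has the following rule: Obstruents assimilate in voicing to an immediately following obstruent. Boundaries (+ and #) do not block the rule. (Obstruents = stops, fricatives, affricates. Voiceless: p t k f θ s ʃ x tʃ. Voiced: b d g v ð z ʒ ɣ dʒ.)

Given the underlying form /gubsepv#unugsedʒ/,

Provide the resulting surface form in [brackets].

[gupsebv#unuksedʒ]

/b/ before /s/ (voiceless) → [p]
/p/ before /v/ (voiced) → [b]
/g/ before /s/ (voiceless) → [k]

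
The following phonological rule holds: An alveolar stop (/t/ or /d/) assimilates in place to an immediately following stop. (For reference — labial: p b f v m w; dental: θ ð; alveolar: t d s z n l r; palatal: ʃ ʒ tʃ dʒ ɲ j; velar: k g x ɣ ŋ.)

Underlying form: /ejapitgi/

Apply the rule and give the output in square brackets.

[ejapikgi]

/t/ before /g/ (velar) → [k]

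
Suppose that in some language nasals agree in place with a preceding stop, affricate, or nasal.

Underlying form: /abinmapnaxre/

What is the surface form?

/m/ after /n/ (alveolar) → [n]
/n/ after /p/ (labial) → [m]

[abinnapmaxre]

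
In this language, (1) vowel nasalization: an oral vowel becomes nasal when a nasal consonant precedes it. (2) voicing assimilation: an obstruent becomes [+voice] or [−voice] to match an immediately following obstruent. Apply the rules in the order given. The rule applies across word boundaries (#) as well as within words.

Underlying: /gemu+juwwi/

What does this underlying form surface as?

[gemũ+juwwi]

Rule 1: /u/ after nasal /m/ → [ũ]
After rule 1: gemũ+juwwi
Rule 2: no segment meets the rule's conditions; no change.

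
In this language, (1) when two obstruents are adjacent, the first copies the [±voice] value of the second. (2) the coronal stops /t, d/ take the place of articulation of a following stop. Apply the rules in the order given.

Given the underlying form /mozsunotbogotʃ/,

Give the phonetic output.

Rule 1: /z/ before /s/ (voiceless) → [s]
Rule 1: /t/ before /b/ (voiced) → [d]
After rule 1: mossunodbogotʃ
Rule 2: /d/ before /b/ (labial) → [b]

[mossunobbogotʃ]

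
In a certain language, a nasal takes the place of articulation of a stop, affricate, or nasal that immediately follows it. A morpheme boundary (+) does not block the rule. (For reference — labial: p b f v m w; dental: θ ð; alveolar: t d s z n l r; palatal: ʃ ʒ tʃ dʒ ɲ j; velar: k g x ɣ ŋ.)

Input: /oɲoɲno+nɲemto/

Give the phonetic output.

[oɲonno+ɲɲento]

/ɲ/ before /n/ (alveolar) → [n]
/n/ before /ɲ/ (palatal) → [ɲ]
/m/ before /t/ (alveolar) → [n]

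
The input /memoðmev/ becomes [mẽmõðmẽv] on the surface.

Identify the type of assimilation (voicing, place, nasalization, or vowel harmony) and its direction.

nasalization, progressive

/e/→[ẽ] /o/→[õ] /e/→[ẽ].
Each target copies a feature from the preceding segment, so the direction is progressive.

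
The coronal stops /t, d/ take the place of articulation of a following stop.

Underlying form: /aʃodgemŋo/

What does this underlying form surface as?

/d/ before /g/ (velar) → [g]

[aʃoggemŋo]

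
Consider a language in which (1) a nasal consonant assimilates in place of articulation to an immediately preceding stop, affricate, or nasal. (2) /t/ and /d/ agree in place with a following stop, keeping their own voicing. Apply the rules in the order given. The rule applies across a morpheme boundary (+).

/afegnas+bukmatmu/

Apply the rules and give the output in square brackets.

Rule 1: /n/ after /g/ (velar) → [ŋ]
Rule 1: /m/ after /k/ (velar) → [ŋ]
Rule 1: /m/ after /t/ (alveolar) → [n]
After rule 1: afegŋas+bukŋatnu
Rule 2: no segment meets the rule's conditions; no change.

[afegŋas+bukŋatnu]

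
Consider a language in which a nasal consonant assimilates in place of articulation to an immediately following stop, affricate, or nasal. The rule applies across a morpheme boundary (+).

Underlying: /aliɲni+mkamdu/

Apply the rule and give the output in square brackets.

/ɲ/ before /n/ (alveolar) → [n]
/m/ before /k/ (velar) → [ŋ]
/m/ before /d/ (alveolar) → [n]

[alinni+ŋkandu]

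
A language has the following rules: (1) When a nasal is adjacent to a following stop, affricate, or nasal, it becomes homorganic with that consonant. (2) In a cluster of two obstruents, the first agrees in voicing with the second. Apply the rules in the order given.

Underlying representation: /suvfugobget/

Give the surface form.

[suffugobget]

Rule 1: no segment meets the rule's conditions; no change.
After rule 1: suvfugobget
Rule 2: /v/ before /f/ (voiceless) → [f]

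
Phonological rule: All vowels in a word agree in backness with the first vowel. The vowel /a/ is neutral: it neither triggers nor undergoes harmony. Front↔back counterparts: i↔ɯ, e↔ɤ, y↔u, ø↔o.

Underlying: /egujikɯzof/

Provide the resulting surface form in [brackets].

[egyjikizøf]

/u/ harmonizes with /e/ ([-back]) → [y]
/ɯ/ harmonizes with /e/ ([-back]) → [i]
/o/ harmonizes with /e/ ([-back]) → [ø]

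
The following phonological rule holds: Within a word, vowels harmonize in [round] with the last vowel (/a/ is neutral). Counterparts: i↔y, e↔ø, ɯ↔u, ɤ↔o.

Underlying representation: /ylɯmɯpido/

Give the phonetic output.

/ɯ/ harmonizes with /o/ ([+round]) → [u]
/ɯ/ harmonizes with /o/ ([+round]) → [u]
/i/ harmonizes with /o/ ([+round]) → [y]

[ylumupydo]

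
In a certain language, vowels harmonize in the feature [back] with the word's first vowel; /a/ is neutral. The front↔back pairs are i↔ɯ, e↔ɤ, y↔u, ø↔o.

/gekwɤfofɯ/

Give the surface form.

/ɤ/ harmonizes with /e/ ([-back]) → [e]
/o/ harmonizes with /e/ ([-back]) → [ø]
/ɯ/ harmonizes with /e/ ([-back]) → [i]

[gekweføfi]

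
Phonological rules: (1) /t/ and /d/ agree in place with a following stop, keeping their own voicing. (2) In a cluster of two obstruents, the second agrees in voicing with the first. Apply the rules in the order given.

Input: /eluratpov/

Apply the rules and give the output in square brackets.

Rule 1: /t/ before /p/ (labial) → [p]
After rule 1: elurappov
Rule 2: no segment meets the rule's conditions; no change.

[elurappov]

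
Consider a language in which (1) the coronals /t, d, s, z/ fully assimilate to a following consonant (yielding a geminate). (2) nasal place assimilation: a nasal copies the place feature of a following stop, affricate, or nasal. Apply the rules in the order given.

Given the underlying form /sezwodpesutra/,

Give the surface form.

[sewwoppesurra]

Rule 1: /z/ before /w/ → [w] (total assimilation)
Rule 1: /d/ before /p/ → [p] (total assimilation)
Rule 1: /t/ before /r/ → [r] (total assimilation)
After rule 1: sewwoppesurra
Rule 2: no segment meets the rule's conditions; no change.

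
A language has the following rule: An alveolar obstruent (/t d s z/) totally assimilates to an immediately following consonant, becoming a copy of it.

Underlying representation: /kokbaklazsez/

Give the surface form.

[kokbaklassez]

/z/ before /s/ → [s] (total assimilation)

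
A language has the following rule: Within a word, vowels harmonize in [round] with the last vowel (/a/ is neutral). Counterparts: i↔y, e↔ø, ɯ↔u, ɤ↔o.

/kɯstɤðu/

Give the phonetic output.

[kustoðu]

/ɯ/ harmonizes with /u/ ([+round]) → [u]
/ɤ/ harmonizes with /u/ ([+round]) → [o]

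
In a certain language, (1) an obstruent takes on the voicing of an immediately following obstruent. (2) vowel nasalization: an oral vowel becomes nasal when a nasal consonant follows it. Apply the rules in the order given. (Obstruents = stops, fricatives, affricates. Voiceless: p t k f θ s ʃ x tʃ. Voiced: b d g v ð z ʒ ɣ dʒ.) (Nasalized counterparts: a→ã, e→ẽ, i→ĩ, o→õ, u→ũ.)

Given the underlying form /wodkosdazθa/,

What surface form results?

[wotkozdasθa]

Rule 1: /d/ before /k/ (voiceless) → [t]
Rule 1: /s/ before /d/ (voiced) → [z]
Rule 1: /z/ before /θ/ (voiceless) → [s]
After rule 1: wotkozdasθa
Rule 2: no segment meets the rule's conditions; no change.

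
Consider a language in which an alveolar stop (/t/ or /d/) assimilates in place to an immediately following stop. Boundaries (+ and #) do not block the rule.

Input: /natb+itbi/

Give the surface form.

[napb+ipbi]

/t/ before /b/ (labial) → [p]
/t/ before /b/ (labial) → [p]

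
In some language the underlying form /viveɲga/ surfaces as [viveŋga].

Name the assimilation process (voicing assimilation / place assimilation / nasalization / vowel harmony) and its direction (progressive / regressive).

/ɲ/→[ŋ].
Each target copies a feature from the following segment, so the direction is regressive.

place assimilation, regressive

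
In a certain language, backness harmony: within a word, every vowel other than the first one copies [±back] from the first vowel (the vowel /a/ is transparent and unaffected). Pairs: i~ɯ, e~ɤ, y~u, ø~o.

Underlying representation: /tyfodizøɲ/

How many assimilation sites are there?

/o/ harmonizes with /y/ ([-back]) → [ø]
1 segment changes.

1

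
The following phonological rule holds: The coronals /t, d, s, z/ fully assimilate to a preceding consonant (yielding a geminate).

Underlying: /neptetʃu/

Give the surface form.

/t/ after /p/ → [p] (total assimilation)

[neppetʃu]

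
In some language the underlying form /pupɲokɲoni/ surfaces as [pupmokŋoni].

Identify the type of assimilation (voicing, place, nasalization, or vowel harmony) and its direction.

place assimilation, progressive

/ɲ/→[m] /ɲ/→[ŋ].
Each target copies a feature from the preceding segment, so the direction is progressive.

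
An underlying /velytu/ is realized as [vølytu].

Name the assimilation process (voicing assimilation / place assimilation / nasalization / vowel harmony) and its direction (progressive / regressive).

/e/→[ø].
Vowels agree with the last vowel, so the harmony is regressive.

vowel harmony, regressive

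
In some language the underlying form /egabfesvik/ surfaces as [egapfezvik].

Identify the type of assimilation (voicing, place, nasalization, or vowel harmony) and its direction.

/b/→[p] /s/→[z].
Each target copies a feature from the following segment, so the direction is regressive.

voicing assimilation, regressive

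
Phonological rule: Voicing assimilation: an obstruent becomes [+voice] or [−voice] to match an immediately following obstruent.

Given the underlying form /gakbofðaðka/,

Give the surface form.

/k/ before /b/ (voiced) → [g]
/f/ before /ð/ (voiced) → [v]
/ð/ before /k/ (voiceless) → [θ]

[gagbovðaθka]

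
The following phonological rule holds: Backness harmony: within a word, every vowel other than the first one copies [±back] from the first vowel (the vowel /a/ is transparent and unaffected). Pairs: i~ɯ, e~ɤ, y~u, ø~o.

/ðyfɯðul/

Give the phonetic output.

/ɯ/ harmonizes with /y/ ([-back]) → [i]
/u/ harmonizes with /y/ ([-back]) → [y]

[ðyfiðyl]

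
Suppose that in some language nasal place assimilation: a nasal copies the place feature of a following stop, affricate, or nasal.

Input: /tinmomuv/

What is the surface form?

[timmomuv]

/n/ before /m/ (labial) → [m]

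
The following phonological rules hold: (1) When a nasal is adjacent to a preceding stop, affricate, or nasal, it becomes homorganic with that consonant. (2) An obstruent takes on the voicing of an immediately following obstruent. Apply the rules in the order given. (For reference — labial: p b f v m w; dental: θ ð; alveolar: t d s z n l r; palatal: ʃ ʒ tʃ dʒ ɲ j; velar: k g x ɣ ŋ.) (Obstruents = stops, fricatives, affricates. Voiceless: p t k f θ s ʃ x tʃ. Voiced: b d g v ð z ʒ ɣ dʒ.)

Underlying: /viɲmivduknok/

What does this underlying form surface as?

Rule 1: /m/ after /ɲ/ (palatal) → [ɲ]
Rule 1: /n/ after /k/ (velar) → [ŋ]
After rule 1: viɲɲivdukŋok
Rule 2: no segment meets the rule's conditions; no change.

[viɲɲivdukŋok]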